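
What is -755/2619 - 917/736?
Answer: -2957303/1927584 ≈ -1.5342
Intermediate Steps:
-755/2619 - 917/736 = -2957303/1927584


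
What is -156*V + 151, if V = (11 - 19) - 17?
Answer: 4051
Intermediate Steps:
V = -25 (V = -8 - 17 = -25)
-156*V + 151 = -156*(-25) + 151 = 3900 + 151 = 4051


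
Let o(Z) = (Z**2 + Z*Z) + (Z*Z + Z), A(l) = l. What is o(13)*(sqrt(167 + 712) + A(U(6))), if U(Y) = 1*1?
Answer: 520 + 520*sqrt(879) ≈ 15937.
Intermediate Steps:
U(Y) = 1
o(Z) = Z + 3*Z**2 (o(Z) = (Z**2 + Z**2) + (Z**2 + Z) = 2*Z**2 + (Z + Z**2) = Z + 3*Z**2)
o(13)*(sqrt(167 + 712) + A(U(6))) = (13*(1 + 3*13))*(sqrt(167 + 712) + 1) = (13*(1 + 39))*(sqrt(879) + 1) = (13*40)*(1 + sqrt(879)) = 520*(1 + sqrt(879)) = 520 + 520*sqrt(879)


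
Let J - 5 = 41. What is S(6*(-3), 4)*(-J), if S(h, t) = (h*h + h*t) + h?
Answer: -10764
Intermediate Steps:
J = 46 (J = 5 + 41 = 46)
S(h, t) = h + h² + h*t (S(h, t) = (h² + h*t) + h = h + h² + h*t)
S(6*(-3), 4)*(-J) = ((6*(-3))*(1 + 6*(-3) + 4))*(-1*46) = -18*(1 - 18 + 4)*(-46) = -18*(-13)*(-46) = 234*(-46) = -10764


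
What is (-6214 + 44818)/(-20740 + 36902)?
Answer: 19302/8081 ≈ 2.3886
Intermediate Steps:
(-6214 + 44818)/(-20740 + 36902) = 38604/16162 = 38604*(1/16162) = 19302/8081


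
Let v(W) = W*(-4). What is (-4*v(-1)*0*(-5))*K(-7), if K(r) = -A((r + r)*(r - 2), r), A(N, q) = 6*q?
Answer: 0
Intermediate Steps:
v(W) = -4*W
K(r) = -6*r
(-4*v(-1)*0*(-5))*K(-7) = (-4*(-4*(-1))*0*(-5))*(-6*(-7)) = (-16*0*(-5))*42 = (-4*0*(-5))*42 = (0*(-5))*42 = 0*42 = 0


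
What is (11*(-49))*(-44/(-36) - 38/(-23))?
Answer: -320705/207 ≈ -1549.3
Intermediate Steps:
(11*(-49))*(-44/(-36) - 38/(-23)) = -539*(-44*(-1/36) - 38*(-1/23)) = -539*(11/9 + 38/23) = -539*595/207 = -320705/207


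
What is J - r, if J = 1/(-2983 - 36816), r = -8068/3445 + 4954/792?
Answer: -212461838483/54294591780 ≈ -3.9131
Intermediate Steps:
r = 5338337/1364220 (r = -8068*1/3445 + 4954*(1/792) = -8068/3445 + 2477/396 = 5338337/1364220 ≈ 3.9131)
J = -1/39799 (J = 1/(-39799) = -1/39799 ≈ -2.5126e-5)
J - r = -1/39799 - 1*5338337/1364220 = -1/39799 - 5338337/1364220 = -212461838483/54294591780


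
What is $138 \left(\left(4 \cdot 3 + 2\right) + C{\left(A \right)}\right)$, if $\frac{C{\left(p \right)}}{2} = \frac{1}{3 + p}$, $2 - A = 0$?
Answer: $\frac{9936}{5} \approx 1987.2$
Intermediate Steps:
$A = 2$ ($A = 2 - 0 = 2 + 0 = 2$)
$C{\left(p \right)} = \frac{2}{3 + p}$
$138 \left(\left(4 \cdot 3 + 2\right) + C{\left(A \right)}\right) = 138 \left(\left(4 \cdot 3 + 2\right) + \frac{2}{3 + 2}\right) = 138 \left(\left(12 + 2\right) + \frac{2}{5}\right) = 138 \left(14 + 2 \cdot \frac{1}{5}\right) = 138 \left(14 + \frac{2}{5}\right) = 138 \cdot \frac{72}{5} = \frac{9936}{5}$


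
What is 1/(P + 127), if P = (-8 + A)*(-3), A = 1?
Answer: 1/148 ≈ 0.0067568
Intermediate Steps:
P = 21 (P = (-8 + 1)*(-3) = -7*(-3) = 21)
1/(P + 127) = 1/(21 + 127) = 1/148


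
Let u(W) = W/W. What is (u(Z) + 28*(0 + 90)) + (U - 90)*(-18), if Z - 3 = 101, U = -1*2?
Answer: 4177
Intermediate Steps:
U = -2
Z = 104 (Z = 3 + 101 = 104)
u(W) = 1
(u(Z) + 28*(0 + 90)) + (U - 90)*(-18) = (1 + 28*(0 + 90)) + (-2 - 90)*(-18) = (1 + 28*90) - 92*(-18) = (1 + 2520) + 1656 = 2521 + 1656 = 4177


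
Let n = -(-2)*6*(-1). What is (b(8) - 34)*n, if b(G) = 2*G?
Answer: 216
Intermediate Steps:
n = -12 (n = -2*(-6)*(-1) = 12*(-1) = -12)
(b(8) - 34)*n = (2*8 - 34)*(-12) = (16 - 34)*(-12) = -18*(-12) = 216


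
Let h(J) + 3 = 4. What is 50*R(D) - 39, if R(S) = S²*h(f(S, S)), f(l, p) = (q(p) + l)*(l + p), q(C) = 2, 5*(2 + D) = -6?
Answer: 473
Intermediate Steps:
D = -16/5 (D = -2 + (⅕)*(-6) = -2 - 6/5 = -16/5 ≈ -3.2000)
f(l, p) = (2 + l)*(l + p)
h(J) = 1 (h(J) = -3 + 4 = 1)
R(S) = S² (R(S) = S²*1 = S²)
50*R(D) - 39 = 50*(-16/5)² - 39 = 50*(256/25) - 39 = 512 - 39 = 473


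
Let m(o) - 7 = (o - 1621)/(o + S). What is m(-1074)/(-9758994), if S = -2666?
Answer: -25/31600552 ≈ -7.9113e-7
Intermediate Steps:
m(o) = 7 + (-1621 + o)/(-2666 + o) (m(o) = 7 + (o - 1621)/(o - 2666) = 7 + (-1621 + o)/(-2666 + o))
m(-1074)/(-9758994) = ((-20283 + 8*(-1074))/(-2666 - 1074))/(-9758994) = ((-20283 - 8592)/(-3740))*(-1/9758994) = -1/3740*(-28875)*(-1/9758994) = (525/68)*(-1/9758994) = -25/31600552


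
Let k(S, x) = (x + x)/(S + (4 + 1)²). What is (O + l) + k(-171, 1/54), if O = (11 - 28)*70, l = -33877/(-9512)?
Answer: -22243534069/18748152 ≈ -1186.4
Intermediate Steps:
k(S, x) = 2*x/(25 + S) (k(S, x) = (2*x)/(S + 5²) = (2*x)/(S + 25) = (2*x)/(25 + S) = 2*x/(25 + S))
l = 33877/9512 (l = -33877*(-1/9512) = 33877/9512 ≈ 3.5615)
O = -1190 (O = -17*70 = -1190)
(O + l) + k(-171, 1/54) = (-1190 + 33877/9512) + 2/(54*(25 - 171)) = -11285403/9512 + 2*(1/54)/(-146) = -11285403/9512 + 2*(1/54)*(-1/146) = -11285403/9512 - 1/3942 = -22243534069/18748152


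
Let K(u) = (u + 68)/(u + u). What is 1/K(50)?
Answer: 50/59 ≈ 0.84746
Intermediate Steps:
K(u) = (68 + u)/(2*u) (K(u) = (68 + u)/((2*u)) = (68 + u)*(1/(2*u)) = (68 + u)/(2*u))
1/K(50) = 1/((½)*(68 + 50)/50) = 1/((½)*(1/50)*118) = 1/(59/50) = 50/59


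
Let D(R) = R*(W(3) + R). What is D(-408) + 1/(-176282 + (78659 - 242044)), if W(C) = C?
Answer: 56126575079/339667 ≈ 1.6524e+5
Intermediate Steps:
D(R) = R*(3 + R)
D(-408) + 1/(-176282 + (78659 - 242044)) = -408*(3 - 408) + 1/(-176282 + (78659 - 242044)) = -408*(-405) + 1/(-176282 - 163385) = 165240 + 1/(-339667) = 165240 - 1/339667 = 56126575079/339667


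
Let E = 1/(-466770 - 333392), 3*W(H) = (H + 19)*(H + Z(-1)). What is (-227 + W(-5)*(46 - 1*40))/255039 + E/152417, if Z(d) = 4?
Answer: -10366454867103/10368040239880202 ≈ -0.00099985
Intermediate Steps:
W(H) = (4 + H)*(19 + H)/3 (W(H) = ((H + 19)*(H + 4))/3 = ((19 + H)*(4 + H))/3 = ((4 + H)*(19 + H))/3 = (4 + H)*(19 + H)/3)
E = -1/800162 (E = 1/(-800162) = -1/800162 ≈ -1.2497e-6)
(-227 + W(-5)*(46 - 1*40))/255039 + E/152417 = (-227 + (76/3 + (1/3)*(-5)**2 + (23/3)*(-5))*(46 - 1*40))/255039 - 1/800162/152417 = (-227 + (76/3 + (1/3)*25 - 115/3)*(46 - 40))*(1/255039) - 1/800162*1/152417 = (-227 + (76/3 + 25/3 - 115/3)*6)*(1/255039) - 1/121958291554 = (-227 - 14/3*6)*(1/255039) - 1/121958291554 = (-227 - 28)*(1/255039) - 1/121958291554 = -255*1/255039 - 1/121958291554 = -85/85013 - 1/121958291554 = -10366454867103/10368040239880202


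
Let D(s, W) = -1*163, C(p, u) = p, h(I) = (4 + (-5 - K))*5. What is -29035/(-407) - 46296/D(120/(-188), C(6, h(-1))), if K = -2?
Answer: 23575177/66341 ≈ 355.36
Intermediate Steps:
h(I) = 5 (h(I) = (4 + (-5 - 1*(-2)))*5 = (4 + (-5 + 2))*5 = (4 - 3)*5 = 1*5 = 5)
D(s, W) = -163
-29035/(-407) - 46296/D(120/(-188), C(6, h(-1))) = -29035/(-407) - 46296/(-163) = -29035*(-1/407) - 46296*(-1/163) = 29035/407 + 46296/163 = 23575177/66341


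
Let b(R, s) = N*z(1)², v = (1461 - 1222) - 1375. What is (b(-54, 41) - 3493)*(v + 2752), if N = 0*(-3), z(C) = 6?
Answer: -5644688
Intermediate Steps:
N = 0
v = -1136 (v = 239 - 1375 = -1136)
b(R, s) = 0 (b(R, s) = 0*6² = 0*36 = 0)
(b(-54, 41) - 3493)*(v + 2752) = (0 - 3493)*(-1136 + 2752) = -3493*1616 = -5644688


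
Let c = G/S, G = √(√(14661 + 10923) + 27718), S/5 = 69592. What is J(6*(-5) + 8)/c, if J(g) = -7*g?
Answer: 26792920*√2/√(13859 + 2*√1599) ≈ 3.2094e+5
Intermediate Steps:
S = 347960 (S = 5*69592 = 347960)
G = √(27718 + 4*√1599) (G = √(√25584 + 27718) = √(4*√1599 + 27718) = √(27718 + 4*√1599) ≈ 166.97)
c = √(27718 + 4*√1599)/347960 ≈ 0.00047985
J(6*(-5) + 8)/c = (-7*(6*(-5) + 8))/((√(27718 + 4*√1599)/347960)) = (-7*(-30 + 8))*(347960/√(27718 + 4*√1599)) = (-7*(-22))*(347960/√(27718 + 4*√1599)) = 154*(347960/√(27718 + 4*√1599)) = 53585840/√(27718 + 4*√1599)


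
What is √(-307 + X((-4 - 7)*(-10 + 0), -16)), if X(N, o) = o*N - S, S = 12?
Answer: 3*I*√231 ≈ 45.596*I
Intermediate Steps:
X(N, o) = -12 + N*o (X(N, o) = o*N - 1*12 = N*o - 12 = -12 + N*o)
√(-307 + X((-4 - 7)*(-10 + 0), -16)) = √(-307 + (-12 + ((-4 - 7)*(-10 + 0))*(-16))) = √(-307 + (-12 - 11*(-10)*(-16))) = √(-307 + (-12 + 110*(-16))) = √(-307 + (-12 - 1760)) = √(-307 - 1772) = √(-2079) = 3*I*√231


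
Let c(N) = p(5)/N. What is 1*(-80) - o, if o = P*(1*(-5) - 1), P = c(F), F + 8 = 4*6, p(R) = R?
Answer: -625/8 ≈ -78.125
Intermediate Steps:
F = 16 (F = -8 + 4*6 = -8 + 24 = 16)
c(N) = 5/N
P = 5/16 ≈ 0.31250
o = -15/8 (o = 5*(1*(-5) - 1)/16 = 5*(-5 - 1)/16 = (5/16)*(-6) = -15/8 ≈ -1.8750)
1*(-80) - o = 1*(-80) - 1*(-15/8) = -80 + 15/8 = -625/8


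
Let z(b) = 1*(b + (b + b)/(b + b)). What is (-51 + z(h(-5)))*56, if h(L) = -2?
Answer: -2912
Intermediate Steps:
z(b) = 1 + b (z(b) = 1*(b + (2*b)/((2*b))) = 1*(b + (2*b)*(1/(2*b))) = 1*(b + 1) = 1*(1 + b) = 1 + b)
(-51 + z(h(-5)))*56 = (-51 + (1 - 2))*56 = (-51 - 1)*56 = -52*56 = -2912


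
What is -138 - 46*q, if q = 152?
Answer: -7130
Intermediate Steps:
-138 - 46*q = -138 - 46*152 = -138 - 6992 = -7130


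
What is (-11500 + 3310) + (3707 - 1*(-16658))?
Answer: 12175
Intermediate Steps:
(-11500 + 3310) + (3707 - 1*(-16658)) = -8190 + (3707 + 16658) = -8190 + 20365 = 12175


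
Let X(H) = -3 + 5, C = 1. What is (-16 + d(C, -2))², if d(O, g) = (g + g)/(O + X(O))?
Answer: 2704/9 ≈ 300.44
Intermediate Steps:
X(H) = 2
d(O, g) = 2*g/(2 + O) (d(O, g) = (g + g)/(O + 2) = (2*g)/(2 + O) = 2*g/(2 + O))
(-16 + d(C, -2))² = (-16 + 2*(-2)/(2 + 1))² = (-16 + 2*(-2)/3)² = (-16 + 2*(-2)*(⅓))² = (-16 - 4/3)² = (-52/3)² = 2704/9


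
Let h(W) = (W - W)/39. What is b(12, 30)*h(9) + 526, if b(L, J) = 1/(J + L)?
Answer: 526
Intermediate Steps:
h(W) = 0 (h(W) = 0*(1/39) = 0)
b(12, 30)*h(9) + 526 = 0/(30 + 12) + 526 = 0/42 + 526 = (1/42)*0 + 526 = 0 + 526 = 526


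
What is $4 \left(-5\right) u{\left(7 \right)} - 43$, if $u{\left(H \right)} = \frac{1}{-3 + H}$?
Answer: $-48$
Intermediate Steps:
$4 \left(-5\right) u{\left(7 \right)} - 43 = \frac{4 \left(-5\right)}{-3 + 7} - 43 = - \frac{20}{4} - 43 = \left(-20\right) \frac{1}{4} - 43 = -5 - 43 = -48$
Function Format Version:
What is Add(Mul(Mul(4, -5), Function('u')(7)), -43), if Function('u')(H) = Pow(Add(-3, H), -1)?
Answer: -48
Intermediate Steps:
Add(Mul(Mul(4, -5), Function('u')(7)), -43) = Add(Mul(Mul(4, -5), Pow(Add(-3, 7), -1)), -43) = Add(Mul(-20, Pow(4, -1)), -43) = Add(Mul(-20, Rational(1, 4)), -43) = Add(-5, -43) = -48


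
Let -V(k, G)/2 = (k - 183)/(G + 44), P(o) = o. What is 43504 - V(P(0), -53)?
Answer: 130634/3 ≈ 43545.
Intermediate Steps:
V(k, G) = -2*(-183 + k)/(44 + G) (V(k, G) = -2*(k - 183)/(G + 44) = -2*(-183 + k)/(44 + G))
43504 - V(P(0), -53) = 43504 - 2*(183 - 1*0)/(44 - 53) = 43504 - 2*(183 + 0)/(-9) = 43504 - 2*(-1)*183/9 = 43504 - 1*(-122/3) = 43504 + 122/3 = 130634/3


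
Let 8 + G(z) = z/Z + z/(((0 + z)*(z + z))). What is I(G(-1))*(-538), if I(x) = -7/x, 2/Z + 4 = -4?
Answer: -7532/9 ≈ -836.89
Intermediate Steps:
Z = -1/4 (Z = 2/(-4 - 4) = 2/(-8) = 2*(-1/8) = -1/4 ≈ -0.25000)
G(z) = -8 + 1/(2*z) - 4*z (G(z) = -8 + (z/(-1/4) + z/(((0 + z)*(z + z)))) = -8 + (z*(-4) + z/((z*(2*z)))) = -8 + (-4*z + z/((2*z**2))) = -8 + (-4*z + z*(1/(2*z**2))) = -8 + (-4*z + 1/(2*z)) = -8 + (1/(2*z) - 4*z) = -8 + 1/(2*z) - 4*z)
I(G(-1))*(-538) = -7/(-8 + (1/2)/(-1) - 4*(-1))*(-538) = -7/(-8 + (1/2)*(-1) + 4)*(-538) = -7/(-8 - 1/2 + 4)*(-538) = -7/(-9/2)*(-538) = -7*(-2/9)*(-538) = (14/9)*(-538) = -7532/9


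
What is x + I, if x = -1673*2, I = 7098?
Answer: 3752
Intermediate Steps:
x = -3346
x + I = -3346 + 7098 = 3752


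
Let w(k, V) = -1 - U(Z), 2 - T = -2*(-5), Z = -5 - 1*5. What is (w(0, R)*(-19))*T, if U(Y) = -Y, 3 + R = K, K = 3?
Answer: -1672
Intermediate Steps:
R = 0 (R = -3 + 3 = 0)
Z = -10 (Z = -5 - 5 = -10)
T = -8 (T = 2 - (-2)*(-5) = 2 - 1*10 = 2 - 10 = -8)
w(k, V) = -11 (w(k, V) = -1 - (-1)*(-10) = -1 - 1*10 = -1 - 10 = -11)
(w(0, R)*(-19))*T = -11*(-19)*(-8) = 209*(-8) = -1672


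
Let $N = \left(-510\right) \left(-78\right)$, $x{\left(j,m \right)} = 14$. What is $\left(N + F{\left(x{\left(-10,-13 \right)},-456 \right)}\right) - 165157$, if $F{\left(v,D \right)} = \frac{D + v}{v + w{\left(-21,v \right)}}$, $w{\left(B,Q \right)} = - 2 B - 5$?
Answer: $- \frac{376157}{3} \approx -1.2539 \cdot 10^{5}$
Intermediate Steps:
$w{\left(B,Q \right)} = -5 - 2 B$
$F{\left(v,D \right)} = \frac{D + v}{37 + v}$ ($F{\left(v,D \right)} = \frac{D + v}{v - -37} = \frac{D + v}{v + \left(-5 + 42\right)} = \frac{D + v}{v + 37} = \frac{D + v}{37 + v}$)
$N = 39780$
$\left(N + F{\left(x{\left(-10,-13 \right)},-456 \right)}\right) - 165157 = \left(39780 + \frac{-456 + 14}{37 + 14}\right) - 165157 = \left(39780 + \frac{1}{51} \left(-442\right)\right) - 165157 = \left(39780 - \frac{26}{3}\right) - 165157 = \frac{119314}{3} - 165157 = - \frac{376157}{3}$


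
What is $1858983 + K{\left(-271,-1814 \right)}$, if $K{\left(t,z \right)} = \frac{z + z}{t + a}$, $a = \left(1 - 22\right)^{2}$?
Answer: $\frac{158011741}{85} \approx 1.859 \cdot 10^{6}$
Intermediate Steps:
$a = 441$ ($a = \left(-21\right)^{2} = 441$)
$K{\left(t,z \right)} = \frac{2 z}{441 + t}$ ($K{\left(t,z \right)} = \frac{z + z}{t + 441} = \frac{2 z}{441 + t}$)
$1858983 + K{\left(-271,-1814 \right)} = 1858983 + 2 \left(-1814\right) \frac{1}{441 - 271} = 1858983 + 2 \left(-1814\right) \frac{1}{170} = 1858983 - \frac{1814}{85} = \frac{158011741}{85}$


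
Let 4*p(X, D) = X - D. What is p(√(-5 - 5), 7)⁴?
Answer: (7 - I*√10)⁴/256 ≈ -1.7148 - 13.489*I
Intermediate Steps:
p(X, D) = -D/4 + X/4 (p(X, D) = (X - D)/4 = -D/4 + X/4)
p(√(-5 - 5), 7)⁴ = (-¼*7 + √(-5 - 5)/4)⁴ = (-7/4 + √(-10)/4)⁴ = (-7/4 + (I*√10)/4)⁴ = (-7/4 + I*√10/4)⁴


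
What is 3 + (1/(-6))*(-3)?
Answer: 7/2 ≈ 3.5000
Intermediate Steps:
3 + (1/(-6))*(-3) = 3 + (1*(-⅙))*(-3) = 3 - ⅙*(-3) = 3 + ½ = 7/2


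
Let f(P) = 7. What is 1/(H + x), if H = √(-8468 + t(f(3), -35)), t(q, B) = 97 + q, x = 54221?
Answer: 54221/2939925205 - 2*I*√2091/2939925205 ≈ 1.8443e-5 - 3.1108e-8*I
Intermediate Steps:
H = 2*I*√2091 (H = √(-8468 + (97 + 7)) = √(-8468 + 104) = √(-8364) = 2*I*√2091 ≈ 91.455*I)
1/(H + x) = 1/(2*I*√2091 + 54221) = 1/(54221 + 2*I*√2091)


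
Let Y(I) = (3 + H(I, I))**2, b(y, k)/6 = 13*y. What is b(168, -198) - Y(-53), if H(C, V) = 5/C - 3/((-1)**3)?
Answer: 36711167/2809 ≈ 13069.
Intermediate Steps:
H(C, V) = 3 + 5/C (H(C, V) = 5/C - 3/(-1) = 5/C - 3*(-1) = 5/C + 3 = 3 + 5/C)
b(y, k) = 78*y (b(y, k) = 6*(13*y) = 78*y)
Y(I) = (6 + 5/I)**2 (Y(I) = (3 + (3 + 5/I))**2 = (6 + 5/I)**2)
b(168, -198) - Y(-53) = 78*168 - (5 + 6*(-53))**2/(-53)**2 = 13104 - (5 - 318)**2/2809 = 13104 - (-313)**2/2809 = 13104 - 97969/2809 = 36711167/2809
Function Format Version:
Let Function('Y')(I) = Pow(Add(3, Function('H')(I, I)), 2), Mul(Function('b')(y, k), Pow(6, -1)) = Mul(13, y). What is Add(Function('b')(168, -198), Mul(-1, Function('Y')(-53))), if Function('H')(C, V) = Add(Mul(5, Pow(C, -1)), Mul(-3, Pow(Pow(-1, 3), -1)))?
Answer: Rational(36711167, 2809) ≈ 13069.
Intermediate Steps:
Function('H')(C, V) = Add(3, Mul(5, Pow(C, -1))) (Function('H')(C, V) = Add(Mul(5, Pow(C, -1)), Mul(-3, Pow(-1, -1))) = Add(Mul(5, Pow(C, -1)), Mul(-3, -1)) = Add(Mul(5, Pow(C, -1)), 3) = Add(3, Mul(5, Pow(C, -1))))
Function('b')(y, k) = Mul(78, y) (Function('b')(y, k) = Mul(6, Mul(13, y)) = Mul(78, y))
Function('Y')(I) = Pow(Add(6, Mul(5, Pow(I, -1))), 2) (Function('Y')(I) = Pow(Add(3, Add(3, Mul(5, Pow(I, -1)))), 2) = Pow(Add(6, Mul(5, Pow(I, -1))), 2))
Add(Function('b')(168, -198), Mul(-1, Function('Y')(-53))) = Add(Mul(78, 168), Mul(-1, Mul(Pow(-53, -2), Pow(Add(5, Mul(6, -53)), 2)))) = Add(13104, Mul(-1, Mul(Rational(1, 2809), Pow(Add(5, -318), 2)))) = Add(13104, Mul(-1, Mul(Rational(1, 2809), Pow(-313, 2)))) = Add(13104, Mul(-1, Mul(Rational(1, 2809), 97969))) = Add(13104, Mul(-1, Rational(97969, 2809))) = Add(13104, Rational(-97969, 2809)) = Rational(36711167, 2809)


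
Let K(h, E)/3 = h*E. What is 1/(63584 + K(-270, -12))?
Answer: 1/73304 ≈ 1.3642e-5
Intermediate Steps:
K(h, E) = 3*E*h (K(h, E) = 3*(h*E) = 3*(E*h) = 3*E*h)
1/(63584 + K(-270, -12)) = 1/(63584 + 3*(-12)*(-270)) = 1/(63584 + 9720) = 1/73304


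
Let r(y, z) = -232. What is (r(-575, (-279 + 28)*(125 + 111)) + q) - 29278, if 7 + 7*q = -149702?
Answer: -50897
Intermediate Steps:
q = -21387 (q = -1 + (1/7)*(-149702) = -1 - 21386 = -21387)
(r(-575, (-279 + 28)*(125 + 111)) + q) - 29278 = (-232 - 21387) - 29278 = -21619 - 29278 = -50897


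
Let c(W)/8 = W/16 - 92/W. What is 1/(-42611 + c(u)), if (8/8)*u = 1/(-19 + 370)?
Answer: -702/211264793 ≈ -3.3228e-6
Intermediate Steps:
u = 1/351 (u = 1/(-19 + 370) = 1/351 ≈ 0.0028490)
c(W) = W/2 - 736/W (c(W) = 8*(W/16 - 92/W) = 8*(-92/W + W/16) = W/2 - 736/W)
1/(-42611 + c(u)) = 1/(-42611 + ((½)*(1/351) - 736/1/351)) = 1/(-42611 + (1/702 - 736*351)) = 1/(-42611 + (1/702 - 258336)) = 1/(-42611 - 181351871/702) = 1/(-211264793/702) = -702/211264793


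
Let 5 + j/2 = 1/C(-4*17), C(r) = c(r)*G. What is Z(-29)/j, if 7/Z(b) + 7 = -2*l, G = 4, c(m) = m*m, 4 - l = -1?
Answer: 3808/92479 ≈ 0.041177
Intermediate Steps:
l = 5 (l = 4 - 1*(-1) = 4 + 1 = 5)
c(m) = m²
C(r) = 4*r² (C(r) = r²*4 = 4*r²)
Z(b) = -7/17 (Z(b) = 7/(-7 - 2*5) = 7/(-7 - 10) = 7/(-17) = 7*(-1/17) = -7/17)
j = -92479/9248 (j = -10 + 2/((4*(-4*17)²)) = -10 + 2/((4*(-68)²)) = -10 + 2/((4*4624)) = -10 + 2/18496 = -10 + 2*(1/18496) = -10 + 1/9248 = -92479/9248 ≈ -9.9999)
Z(-29)/j = -7/(17*(-92479/9248)) = -7/17*(-9248/92479) = 3808/92479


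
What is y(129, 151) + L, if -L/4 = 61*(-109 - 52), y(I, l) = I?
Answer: 39413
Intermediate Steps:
L = 39284 (L = -244*(-109 - 52) = -244*(-161) = -4*(-9821) = 39284)
y(129, 151) + L = 129 + 39284 = 39413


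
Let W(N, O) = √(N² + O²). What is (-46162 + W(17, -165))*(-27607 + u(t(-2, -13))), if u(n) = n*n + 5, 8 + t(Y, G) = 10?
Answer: 1273978876 - 27598*√27514 ≈ 1.2694e+9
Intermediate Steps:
t(Y, G) = 2 (t(Y, G) = -8 + 10 = 2)
u(n) = 5 + n² (u(n) = n² + 5 = 5 + n²)
(-46162 + W(17, -165))*(-27607 + u(t(-2, -13))) = (-46162 + √(17² + (-165)²))*(-27607 + (5 + 2²)) = (-46162 + √(289 + 27225))*(-27607 + (5 + 4)) = (-46162 + √27514)*(-27607 + 9) = (-46162 + √27514)*(-27598) = 1273978876 - 27598*√27514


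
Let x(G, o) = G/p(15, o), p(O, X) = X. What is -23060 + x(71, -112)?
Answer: -2582791/112 ≈ -23061.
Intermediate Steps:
x(G, o) = G/o
-23060 + x(71, -112) = -23060 + 71/(-112) = -23060 + 71*(-1/112) = -23060 - 71/112 = -2582791/112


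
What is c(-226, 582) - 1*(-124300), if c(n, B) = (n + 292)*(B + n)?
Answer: 147796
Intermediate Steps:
c(n, B) = (292 + n)*(B + n)
c(-226, 582) - 1*(-124300) = ((-226)² + 292*582 + 292*(-226) + 582*(-226)) - 1*(-124300) = (51076 + 169944 - 65992 - 131532) + 124300 = 23496 + 124300 = 147796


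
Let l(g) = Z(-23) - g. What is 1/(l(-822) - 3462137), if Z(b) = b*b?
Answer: -1/3460786 ≈ -2.8895e-7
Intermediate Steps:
Z(b) = b²
l(g) = 529 - g (l(g) = (-23)² - g = 529 - g)
1/(l(-822) - 3462137) = 1/((529 - 1*(-822)) - 3462137) = 1/((529 + 822) - 3462137) = 1/(1351 - 3462137) = 1/(-3460786) = -1/3460786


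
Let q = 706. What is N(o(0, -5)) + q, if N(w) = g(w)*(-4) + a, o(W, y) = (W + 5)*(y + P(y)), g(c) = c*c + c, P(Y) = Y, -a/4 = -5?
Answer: -9074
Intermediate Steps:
a = 20 (a = -4*(-5) = 20)
g(c) = c + c² (g(c) = c² + c = c + c²)
o(W, y) = 2*y*(5 + W) (o(W, y) = (W + 5)*(y + y) = (5 + W)*(2*y) = 2*y*(5 + W))
N(w) = 20 - 4*w*(1 + w) (N(w) = (w*(1 + w))*(-4) + 20 = -4*w*(1 + w) + 20 = 20 - 4*w*(1 + w))
N(o(0, -5)) + q = (20 - 4*2*(-5)*(5 + 0)*(1 + 2*(-5)*(5 + 0))) + 706 = (20 - 4*2*(-5)*5*(1 + 2*(-5)*5)) + 706 = (20 - 4*(-50)*(1 - 50)) + 706 = (20 - 4*(-50)*(-49)) + 706 = (20 - 9800) + 706 = -9780 + 706 = -9074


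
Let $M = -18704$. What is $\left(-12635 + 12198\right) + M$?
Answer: $-19141$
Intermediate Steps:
$\left(-12635 + 12198\right) + M = \left(-12635 + 12198\right) - 18704 = -437 - 18704 = -19141$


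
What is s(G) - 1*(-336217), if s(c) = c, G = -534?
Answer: 335683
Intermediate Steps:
s(G) - 1*(-336217) = -534 - 1*(-336217) = -534 + 336217 = 335683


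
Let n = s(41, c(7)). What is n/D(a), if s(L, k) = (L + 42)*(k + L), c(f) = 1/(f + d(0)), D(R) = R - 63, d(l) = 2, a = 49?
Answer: -15355/63 ≈ -243.73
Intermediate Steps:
D(R) = -63 + R
c(f) = 1/(2 + f) (c(f) = 1/(f + 2) = 1/(2 + f))
s(L, k) = (42 + L)*(L + k)
n = 30710/9 (n = 41**2 + 42*41 + 42/(2 + 7) + 41/(2 + 7) = 1681 + 1722 + 42/9 + 41/9 = 1681 + 1722 + 42*(1/9) + 41*(1/9) = 1681 + 1722 + 14/3 + 41/9 = 30710/9 ≈ 3412.2)
n/D(a) = 30710/(9*(-63 + 49)) = (30710/9)/(-14) = (30710/9)*(-1/14) = -15355/63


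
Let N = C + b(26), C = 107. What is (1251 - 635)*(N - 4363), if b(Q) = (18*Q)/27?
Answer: -7833056/3 ≈ -2.6110e+6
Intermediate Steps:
b(Q) = 2*Q/3 (b(Q) = (18*Q)*(1/27) = 2*Q/3)
N = 373/3 (N = 107 + (2/3)*26 = 107 + 52/3 = 373/3 ≈ 124.33)
(1251 - 635)*(N - 4363) = (1251 - 635)*(373/3 - 4363) = 616*(-12716/3) = -7833056/3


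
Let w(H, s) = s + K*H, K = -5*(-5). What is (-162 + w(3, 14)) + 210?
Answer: 137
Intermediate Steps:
K = 25
w(H, s) = s + 25*H
(-162 + w(3, 14)) + 210 = (-162 + (14 + 25*3)) + 210 = (-162 + (14 + 75)) + 210 = (-162 + 89) + 210 = -73 + 210 = 137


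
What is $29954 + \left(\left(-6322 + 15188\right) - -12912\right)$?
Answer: $51732$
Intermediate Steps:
$29954 + \left(\left(-6322 + 15188\right) - -12912\right) = 29954 + \left(8866 + 12912\right) = 29954 + 21778 = 51732$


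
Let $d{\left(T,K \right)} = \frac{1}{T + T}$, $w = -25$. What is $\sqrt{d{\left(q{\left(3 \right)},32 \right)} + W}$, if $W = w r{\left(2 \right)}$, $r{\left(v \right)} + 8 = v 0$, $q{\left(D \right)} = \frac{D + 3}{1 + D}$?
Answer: $\frac{\sqrt{1803}}{3} \approx 14.154$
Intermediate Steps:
$q{\left(D \right)} = \frac{3 + D}{1 + D}$
$d{\left(T,K \right)} = \frac{1}{2 T}$
$r{\left(v \right)} = -8$ ($r{\left(v \right)} = -8 + v 0 = -8 + 0 = -8$)
$W = 200$ ($W = \left(-25\right) \left(-8\right) = 200$)
$\sqrt{d{\left(q{\left(3 \right)},32 \right)} + W} = \sqrt{\frac{1}{2 \frac{3 + 3}{1 + 3}} + 200} = \sqrt{\frac{1}{2 \cdot \frac{1}{4} \cdot 6} + 200} = \sqrt{\frac{1}{2 \cdot \frac{3}{2}} + 200} = \sqrt{\frac{1}{2} \cdot \frac{2}{3} + 200} = \sqrt{\frac{1}{3} + 200} = \sqrt{\frac{601}{3}} = \frac{\sqrt{1803}}{3}$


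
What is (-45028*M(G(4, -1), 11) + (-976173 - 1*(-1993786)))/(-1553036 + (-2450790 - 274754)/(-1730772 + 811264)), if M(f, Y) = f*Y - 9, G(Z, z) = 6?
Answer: 356075565091/357006575186 ≈ 0.99739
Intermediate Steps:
M(f, Y) = -9 + Y*f (M(f, Y) = Y*f - 9 = -9 + Y*f)
(-45028*M(G(4, -1), 11) + (-976173 - 1*(-1993786)))/(-1553036 + (-2450790 - 274754)/(-1730772 + 811264)) = (-45028*(-9 + 11*6) + (-976173 - 1*(-1993786)))/(-1553036 + (-2450790 - 274754)/(-1730772 + 811264)) = (-45028*(-9 + 66) + (-976173 + 1993786))/(-1553036 - 2725544/(-919508)) = (-45028*57 + 1017613)/(-1553036 - 2725544*(-1/919508)) = (-2566596 + 1017613)/(-1553036 + 681386/229877) = -1548983/(-357006575186/229877) = -1548983*(-229877/357006575186) = 356075565091/357006575186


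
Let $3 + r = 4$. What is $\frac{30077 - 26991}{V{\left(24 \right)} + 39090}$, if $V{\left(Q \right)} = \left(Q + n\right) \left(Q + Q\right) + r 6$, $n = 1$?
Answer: $\frac{1543}{20148} \approx 0.076583$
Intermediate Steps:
$r = 1$ ($r = -3 + 4 = 1$)
$V{\left(Q \right)} = 6 + 2 Q \left(1 + Q\right)$ ($V{\left(Q \right)} = \left(Q + 1\right) \left(Q + Q\right) + 1 \cdot 6 = \left(1 + Q\right) 2 Q + 6 = 2 Q \left(1 + Q\right) + 6 = 6 + 2 Q \left(1 + Q\right)$)
$\frac{30077 - 26991}{V{\left(24 \right)} + 39090} = \frac{30077 - 26991}{\left(6 + 2 \cdot 24 + 2 \cdot 24^{2}\right) + 39090} = \frac{3086}{\left(6 + 48 + 2 \cdot 576\right) + 39090} = \frac{3086}{\left(6 + 48 + 1152\right) + 39090} = \frac{3086}{1206 + 39090} = \frac{3086}{40296} = 3086 \cdot \frac{1}{40296} = \frac{1543}{20148}$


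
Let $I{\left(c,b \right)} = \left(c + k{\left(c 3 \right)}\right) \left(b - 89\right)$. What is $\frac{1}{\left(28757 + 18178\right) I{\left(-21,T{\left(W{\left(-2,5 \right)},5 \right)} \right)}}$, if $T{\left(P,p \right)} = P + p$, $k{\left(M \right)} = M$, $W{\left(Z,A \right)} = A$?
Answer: $\frac{1}{311460660} \approx 3.2107 \cdot 10^{-9}$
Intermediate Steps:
$I{\left(c,b \right)} = 4 c \left(-89 + b\right)$ ($I{\left(c,b \right)} = \left(c + c 3\right) \left(b - 89\right) = \left(c + 3 c\right) \left(-89 + b\right) = 4 c \left(-89 + b\right)$)
$\frac{1}{\left(28757 + 18178\right) I{\left(-21,T{\left(W{\left(-2,5 \right)},5 \right)} \right)}} = \frac{1}{\left(28757 + 18178\right) 4 \left(-21\right) \left(-89 + \left(5 + 5\right)\right)} = \frac{1}{46935 \cdot 4 \left(-21\right) \left(-89 + 10\right)} = \frac{1}{46935 \cdot 4 \left(-21\right) \left(-79\right)} = \frac{1}{46935 \cdot 6636} = \frac{1}{46935} \cdot \frac{1}{6636} = \frac{1}{311460660}$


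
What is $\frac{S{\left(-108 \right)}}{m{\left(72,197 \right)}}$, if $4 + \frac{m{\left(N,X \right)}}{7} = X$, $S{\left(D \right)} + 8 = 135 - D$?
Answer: $\frac{235}{1351} \approx 0.17395$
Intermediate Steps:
$S{\left(D \right)} = 127 - D$ ($S{\left(D \right)} = -8 - \left(-135 + D\right) = 127 - D$)
$m{\left(N,X \right)} = -28 + 7 X$
$\frac{S{\left(-108 \right)}}{m{\left(72,197 \right)}} = \frac{127 - -108}{-28 + 7 \cdot 197} = \frac{127 + 108}{-28 + 1379} = \frac{235}{1351}$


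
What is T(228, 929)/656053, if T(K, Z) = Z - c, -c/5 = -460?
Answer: -1371/656053 ≈ -0.0020898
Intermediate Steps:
c = 2300 (c = -5*(-460) = 2300)
T(K, Z) = -2300 + Z (T(K, Z) = Z - 1*2300 = Z - 2300 = -2300 + Z)
T(228, 929)/656053 = (-2300 + 929)/656053 = -1371*1/656053 = -1371/656053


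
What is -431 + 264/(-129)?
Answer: -18621/43 ≈ -433.05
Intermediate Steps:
-431 + 264/(-129) = -431 + 264*(-1/129) = -431 - 88/43 = -18621/43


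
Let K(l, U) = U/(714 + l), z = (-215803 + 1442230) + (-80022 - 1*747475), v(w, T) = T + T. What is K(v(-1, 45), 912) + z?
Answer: 26728386/67 ≈ 3.9893e+5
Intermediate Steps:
v(w, T) = 2*T
z = 398930 (z = 1226427 + (-80022 - 747475) = 1226427 - 827497 = 398930)
K(v(-1, 45), 912) + z = 912/(714 + 2*45) + 398930 = 912/(714 + 90) + 398930 = 912/804 + 398930 = 912*(1/804) + 398930 = 76/67 + 398930 = 26728386/67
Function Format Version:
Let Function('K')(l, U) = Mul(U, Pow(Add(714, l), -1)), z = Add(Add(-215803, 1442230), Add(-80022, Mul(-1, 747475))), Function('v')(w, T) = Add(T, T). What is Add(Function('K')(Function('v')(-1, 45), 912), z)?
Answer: Rational(26728386, 67) ≈ 3.9893e+5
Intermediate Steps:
Function('v')(w, T) = Mul(2, T)
z = 398930 (z = Add(1226427, Add(-80022, -747475)) = Add(1226427, -827497) = 398930)
Add(Function('K')(Function('v')(-1, 45), 912), z) = Add(Mul(912, Pow(Add(714, Mul(2, 45)), -1)), 398930) = Add(Mul(912, Pow(Add(714, 90), -1)), 398930) = Add(Mul(912, Pow(804, -1)), 398930) = Add(Mul(912, Rational(1, 804)), 398930) = Add(Rational(76, 67), 398930) = Rational(26728386, 67)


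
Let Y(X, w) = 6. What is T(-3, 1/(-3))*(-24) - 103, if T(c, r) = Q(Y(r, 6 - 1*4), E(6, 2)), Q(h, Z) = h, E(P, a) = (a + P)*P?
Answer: -247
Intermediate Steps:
E(P, a) = P*(P + a) (E(P, a) = (P + a)*P = P*(P + a))
T(c, r) = 6
T(-3, 1/(-3))*(-24) - 103 = 6*(-24) - 103 = -144 - 103 = -247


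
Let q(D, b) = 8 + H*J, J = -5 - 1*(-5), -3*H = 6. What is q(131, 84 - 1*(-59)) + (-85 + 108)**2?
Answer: 537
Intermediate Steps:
H = -2 (H = -1/3*6 = -2)
J = 0 (J = -5 + 5 = 0)
q(D, b) = 8 (q(D, b) = 8 - 2*0 = 8 + 0 = 8)
q(131, 84 - 1*(-59)) + (-85 + 108)**2 = 8 + (-85 + 108)**2 = 8 + 23**2 = 8 + 529 = 537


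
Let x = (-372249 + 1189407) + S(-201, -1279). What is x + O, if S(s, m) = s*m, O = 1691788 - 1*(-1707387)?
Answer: 4473412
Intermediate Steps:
O = 3399175 (O = 1691788 + 1707387 = 3399175)
S(s, m) = m*s
x = 1074237 (x = (-372249 + 1189407) - 1279*(-201) = 817158 + 257079 = 1074237)
x + O = 1074237 + 3399175 = 4473412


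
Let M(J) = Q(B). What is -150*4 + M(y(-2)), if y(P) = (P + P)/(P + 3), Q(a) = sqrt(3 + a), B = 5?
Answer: -600 + 2*sqrt(2) ≈ -597.17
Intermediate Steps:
y(P) = 2*P/(3 + P) (y(P) = (2*P)/(3 + P) = 2*P/(3 + P))
M(J) = 2*sqrt(2) (M(J) = sqrt(3 + 5) = sqrt(8) = 2*sqrt(2))
-150*4 + M(y(-2)) = -150*4 + 2*sqrt(2) = -600 + 2*sqrt(2)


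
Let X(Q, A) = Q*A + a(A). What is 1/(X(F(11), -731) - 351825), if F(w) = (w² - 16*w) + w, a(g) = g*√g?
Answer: I/(-319661*I + 731*√731) ≈ -3.1164e-6 + 1.9268e-7*I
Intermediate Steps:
a(g) = g^(3/2)
F(w) = w² - 15*w
X(Q, A) = A^(3/2) + A*Q (X(Q, A) = Q*A + A^(3/2) = A*Q + A^(3/2) = A^(3/2) + A*Q)
1/(X(F(11), -731) - 351825) = 1/(((-731)^(3/2) - 8041*(-15 + 11)) - 351825) = 1/((-731*I*√731 - 8041*(-4)) - 351825) = 1/((-731*I*√731 - 731*(-44)) - 351825) = 1/((-731*I*√731 + 32164) - 351825) = 1/((32164 - 731*I*√731) - 351825) = 1/(-319661 - 731*I*√731)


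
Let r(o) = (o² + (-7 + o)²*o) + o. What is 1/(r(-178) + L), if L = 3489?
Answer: -1/6057055 ≈ -1.6510e-7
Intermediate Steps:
r(o) = o + o² + o*(-7 + o)² (r(o) = (o² + o*(-7 + o)²) + o = o + o² + o*(-7 + o)²)
1/(r(-178) + L) = 1/(-178*(1 - 178 + (-7 - 178)²) + 3489) = 1/(-178*(1 - 178 + (-185)²) + 3489) = 1/(-178*(1 - 178 + 34225) + 3489) = 1/(-178*34048 + 3489) = 1/(-6060544 + 3489) = 1/(-6057055) = -1/6057055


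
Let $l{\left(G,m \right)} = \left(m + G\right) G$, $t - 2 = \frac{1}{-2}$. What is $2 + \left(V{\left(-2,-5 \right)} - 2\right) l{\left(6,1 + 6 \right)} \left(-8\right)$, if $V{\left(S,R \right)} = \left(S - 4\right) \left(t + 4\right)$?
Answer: $21842$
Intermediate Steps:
$t = \frac{3}{2}$ ($t = 2 + \frac{1}{-2} = 2 - \frac{1}{2} = \frac{3}{2} \approx 1.5$)
$V{\left(S,R \right)} = -22 + \frac{11 S}{2}$ ($V{\left(S,R \right)} = \left(S - 4\right) \left(\frac{3}{2} + 4\right) = \left(-4 + S\right) \frac{11}{2} = -22 + \frac{11 S}{2}$)
$l{\left(G,m \right)} = G \left(G + m\right)$ ($l{\left(G,m \right)} = \left(G + m\right) G = G \left(G + m\right)$)
$2 + \left(V{\left(-2,-5 \right)} - 2\right) l{\left(6,1 + 6 \right)} \left(-8\right) = 2 + \left(\left(-22 + \frac{11}{2} \left(-2\right)\right) - 2\right) 6 \left(6 + \left(1 + 6\right)\right) \left(-8\right) = 2 + \left(\left(-22 - 11\right) - 2\right) 6 \left(6 + 7\right) \left(-8\right) = 2 + \left(-33 - 2\right) 6 \cdot 13 \left(-8\right) = 2 + \left(-35\right) 78 \left(-8\right) = 2 - -21840 = 2 + 21840 = 21842$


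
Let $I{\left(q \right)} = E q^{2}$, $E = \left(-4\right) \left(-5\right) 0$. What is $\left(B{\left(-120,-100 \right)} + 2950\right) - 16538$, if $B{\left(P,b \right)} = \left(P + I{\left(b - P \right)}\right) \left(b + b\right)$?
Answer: $10412$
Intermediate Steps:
$E = 0$ ($E = 20 \cdot 0 = 0$)
$I{\left(q \right)} = 0$ ($I{\left(q \right)} = 0 q^{2} = 0$)
$B{\left(P,b \right)} = 2 P b$ ($B{\left(P,b \right)} = \left(P + 0\right) \left(b + b\right) = P 2 b = 2 P b$)
$\left(B{\left(-120,-100 \right)} + 2950\right) - 16538 = \left(2 \left(-120\right) \left(-100\right) + 2950\right) - 16538 = \left(24000 + 2950\right) - 16538 = 26950 - 16538 = 10412$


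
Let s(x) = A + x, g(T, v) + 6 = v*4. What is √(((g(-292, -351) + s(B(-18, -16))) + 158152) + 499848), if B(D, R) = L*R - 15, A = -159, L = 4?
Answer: 12*√4558 ≈ 810.16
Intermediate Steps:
B(D, R) = -15 + 4*R (B(D, R) = 4*R - 15 = -15 + 4*R)
g(T, v) = -6 + 4*v (g(T, v) = -6 + v*4 = -6 + 4*v)
s(x) = -159 + x
√(((g(-292, -351) + s(B(-18, -16))) + 158152) + 499848) = √((((-6 + 4*(-351)) + (-159 + (-15 + 4*(-16)))) + 158152) + 499848) = √((((-6 - 1404) + (-159 + (-15 - 64))) + 158152) + 499848) = √(((-1410 + (-159 - 79)) + 158152) + 499848) = √(((-1410 - 238) + 158152) + 499848) = √((-1648 + 158152) + 499848) = √(156504 + 499848) = √656352 = 12*√4558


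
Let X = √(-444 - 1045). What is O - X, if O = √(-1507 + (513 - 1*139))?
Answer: I*(√1133 - √1489) ≈ -4.9275*I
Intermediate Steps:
O = I*√1133 (O = √(-1507 + (513 - 139)) = √(-1507 + 374) = √(-1133) = I*√1133 ≈ 33.66*I)
X = I*√1489 (X = √(-1489) = I*√1489 ≈ 38.588*I)
O - X = I*√1133 - I*√1489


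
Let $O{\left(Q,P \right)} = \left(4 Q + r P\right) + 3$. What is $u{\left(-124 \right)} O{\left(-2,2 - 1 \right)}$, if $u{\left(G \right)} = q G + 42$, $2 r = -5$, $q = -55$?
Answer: $-51465$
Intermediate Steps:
$r = - \frac{5}{2}$ ($r = \frac{1}{2} \left(-5\right) = - \frac{5}{2} \approx -2.5$)
$u{\left(G \right)} = 42 - 55 G$ ($u{\left(G \right)} = - 55 G + 42 = 42 - 55 G$)
$O{\left(Q,P \right)} = 3 + 4 Q - \frac{5 P}{2}$ ($O{\left(Q,P \right)} = \left(4 Q - \frac{5 P}{2}\right) + 3 = 3 + 4 Q - \frac{5 P}{2}$)
$u{\left(-124 \right)} O{\left(-2,2 - 1 \right)} = \left(42 - -6820\right) \left(3 + 4 \left(-2\right) - \frac{5 \left(2 - 1\right)}{2}\right) = \left(42 + 6820\right) \left(3 - 8 - \frac{5 \left(2 - 1\right)}{2}\right) = 6862 \left(3 - 8 - \frac{5}{2}\right) = 6862 \left(- \frac{15}{2}\right) = -51465$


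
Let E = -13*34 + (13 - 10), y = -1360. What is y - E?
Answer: -921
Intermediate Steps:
E = -439 (E = -442 + 3 = -439)
y - E = -1360 - 1*(-439) = -1360 + 439 = -921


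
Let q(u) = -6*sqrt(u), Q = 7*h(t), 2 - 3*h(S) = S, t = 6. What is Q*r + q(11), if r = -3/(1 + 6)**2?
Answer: 4/7 - 6*sqrt(11) ≈ -19.328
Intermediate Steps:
h(S) = 2/3 - S/3
Q = -28/3 (Q = 7*(2/3 - 1/3*6) = 7*(2/3 - 2) = 7*(-4/3) = -28/3 ≈ -9.3333)
r = -3/49 (r = -3/(7**2) = -3/49 ≈ -0.061224)
Q*r + q(11) = -28/3*(-3/49) - 6*sqrt(11) = 4/7 - 6*sqrt(11)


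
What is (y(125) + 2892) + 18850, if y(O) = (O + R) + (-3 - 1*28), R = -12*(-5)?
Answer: 21896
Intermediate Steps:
R = 60
y(O) = 29 + O (y(O) = (O + 60) + (-3 - 1*28) = (60 + O) + (-3 - 28) = (60 + O) - 31 = 29 + O)
(y(125) + 2892) + 18850 = ((29 + 125) + 2892) + 18850 = (154 + 2892) + 18850 = 3046 + 18850 = 21896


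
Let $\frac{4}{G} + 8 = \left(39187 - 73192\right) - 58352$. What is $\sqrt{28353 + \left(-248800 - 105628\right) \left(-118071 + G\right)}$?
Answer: $\frac{\sqrt{7286019833046833645}}{13195} \approx 2.0457 \cdot 10^{5}$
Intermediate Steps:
$G = - \frac{4}{92365}$ ($G = \frac{4}{-8 + \left(\left(39187 - 73192\right) - 58352\right)} = \frac{4}{-8 - 92357} = \frac{4}{-92365} = 4 \left(- \frac{1}{92365}\right) = - \frac{4}{92365} \approx -4.3306 \cdot 10^{-5}$)
$\sqrt{28353 + \left(-248800 - 105628\right) \left(-118071 + G\right)} = \sqrt{28353 + \left(-248800 - 105628\right) \left(-118071 - \frac{4}{92365}\right)} = \sqrt{28353 - - \frac{3865259892075332}{92365}} = \sqrt{28353 + \frac{3865259892075332}{92365}} = \sqrt{\frac{3865262510900177}{92365}} = \frac{\sqrt{7286019833046833645}}{13195}$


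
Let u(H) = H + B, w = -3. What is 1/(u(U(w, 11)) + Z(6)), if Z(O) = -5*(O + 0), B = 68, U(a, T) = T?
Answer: 1/49 ≈ 0.020408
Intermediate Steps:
u(H) = 68 + H (u(H) = H + 68 = 68 + H)
Z(O) = -5*O
1/(u(U(w, 11)) + Z(6)) = 1/((68 + 11) - 5*6) = 1/(79 - 30) = 1/49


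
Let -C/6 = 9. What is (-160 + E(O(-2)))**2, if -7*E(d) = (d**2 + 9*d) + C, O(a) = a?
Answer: 1106704/49 ≈ 22586.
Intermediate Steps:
C = -54 (C = -6*9 = -54)
E(d) = 54/7 - 9*d/7 - d**2/7 (E(d) = -((d**2 + 9*d) - 54)/7 = -(-54 + d**2 + 9*d)/7 = 54/7 - 9*d/7 - d**2/7)
(-160 + E(O(-2)))**2 = (-160 + (54/7 - 9/7*(-2) - 1/7*(-2)**2))**2 = (-160 + (54/7 + 18/7 - 1/7*4))**2 = (-160 + (54/7 + 18/7 - 4/7))**2 = (-160 + 68/7)**2 = (-1052/7)**2 = 1106704/49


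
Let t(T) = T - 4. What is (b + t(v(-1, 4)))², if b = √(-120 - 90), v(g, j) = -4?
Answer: (8 - I*√210)² ≈ -146.0 - 231.86*I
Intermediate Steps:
t(T) = -4 + T
b = I*√210 (b = √(-210) = I*√210 ≈ 14.491*I)
(b + t(v(-1, 4)))² = (I*√210 + (-4 - 4))² = (I*√210 - 8)² = (-8 + I*√210)²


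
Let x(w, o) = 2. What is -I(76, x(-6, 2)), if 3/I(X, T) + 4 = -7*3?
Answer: 3/25 ≈ 0.12000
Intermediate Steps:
I(X, T) = -3/25 (I(X, T) = 3/(-4 - 7*3) = 3/(-4 - 21) = 3/(-25) = 3*(-1/25) = -3/25)
-I(76, x(-6, 2)) = -1*(-3/25) = 3/25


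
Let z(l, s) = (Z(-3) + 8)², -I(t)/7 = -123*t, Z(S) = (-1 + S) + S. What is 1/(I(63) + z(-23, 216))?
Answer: 1/54244 ≈ 1.8435e-5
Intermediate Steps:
Z(S) = -1 + 2*S
I(t) = 861*t (I(t) = -(-861)*t = 861*t)
z(l, s) = 1 (z(l, s) = ((-1 + 2*(-3)) + 8)² = ((-1 - 6) + 8)² = (-7 + 8)² = 1² = 1)
1/(I(63) + z(-23, 216)) = 1/(861*63 + 1) = 1/(54243 + 1) = 1/54244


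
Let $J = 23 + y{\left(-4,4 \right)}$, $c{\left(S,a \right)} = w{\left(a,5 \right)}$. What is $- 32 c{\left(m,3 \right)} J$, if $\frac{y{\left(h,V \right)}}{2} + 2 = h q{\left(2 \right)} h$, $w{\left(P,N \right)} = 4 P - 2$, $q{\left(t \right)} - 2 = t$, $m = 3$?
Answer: $-47040$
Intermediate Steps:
$q{\left(t \right)} = 2 + t$
$w{\left(P,N \right)} = -2 + 4 P$
$c{\left(S,a \right)} = -2 + 4 a$
$y{\left(h,V \right)} = -4 + 8 h^{2}$ ($y{\left(h,V \right)} = -4 + 2 h \left(2 + 2\right) h = -4 + 2 h 4 h = -4 + 2 \cdot 4 h h = -4 + 2 \cdot 4 h^{2} = -4 + 8 h^{2}$)
$J = 147$ ($J = 23 - \left(4 - 8 \left(-4\right)^{2}\right) = 23 + \left(-4 + 8 \cdot 16\right) = 23 + \left(-4 + 128\right) = 23 + 124 = 147$)
$- 32 c{\left(m,3 \right)} J = - 32 \left(-2 + 4 \cdot 3\right) 147 = - 32 \left(-2 + 12\right) 147 = \left(-32\right) 10 \cdot 147 = \left(-320\right) 147 = -47040$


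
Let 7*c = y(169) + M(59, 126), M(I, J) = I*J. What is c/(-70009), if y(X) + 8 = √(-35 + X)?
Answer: -7426/490063 - √134/490063 ≈ -0.015177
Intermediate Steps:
y(X) = -8 + √(-35 + X)
c = 7426/7 + √134/7 (c = ((-8 + √(-35 + 169)) + 59*126)/7 = ((-8 + √134) + 7434)/7 = (7426 + √134)/7 = 7426/7 + √134/7 ≈ 1062.5)
c/(-70009) = (7426/7 + √134/7)/(-70009) = (7426/7 + √134/7)*(-1/70009) = -7426/490063 - √134/490063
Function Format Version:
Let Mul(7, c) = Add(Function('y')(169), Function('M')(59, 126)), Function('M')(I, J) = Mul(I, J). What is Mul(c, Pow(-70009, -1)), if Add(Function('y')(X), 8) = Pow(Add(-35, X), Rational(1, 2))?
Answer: Add(Rational(-7426, 490063), Mul(Rational(-1, 490063), Pow(134, Rational(1, 2)))) ≈ -0.015177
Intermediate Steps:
Function('y')(X) = Add(-8, Pow(Add(-35, X), Rational(1, 2)))
c = Add(Rational(7426, 7), Mul(Rational(1, 7), Pow(134, Rational(1, 2)))) (c = Mul(Rational(1, 7), Add(Add(-8, Pow(Add(-35, 169), Rational(1, 2))), Mul(59, 126))) = Mul(Rational(1, 7), Add(Add(-8, Pow(134, Rational(1, 2))), 7434)) = Mul(Rational(1, 7), Add(7426, Pow(134, Rational(1, 2)))) = Add(Rational(7426, 7), Mul(Rational(1, 7), Pow(134, Rational(1, 2)))) ≈ 1062.5)
Mul(c, Pow(-70009, -1)) = Mul(Add(Rational(7426, 7), Mul(Rational(1, 7), Pow(134, Rational(1, 2)))), Pow(-70009, -1)) = Mul(Add(Rational(7426, 7), Mul(Rational(1, 7), Pow(134, Rational(1, 2)))), Rational(-1, 70009)) = Add(Rational(-7426, 490063), Mul(Rational(-1, 490063), Pow(134, Rational(1, 2))))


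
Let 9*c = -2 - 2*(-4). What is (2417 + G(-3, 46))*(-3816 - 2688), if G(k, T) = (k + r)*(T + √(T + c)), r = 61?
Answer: -33072840 - 251488*√105 ≈ -3.5650e+7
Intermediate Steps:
c = ⅔ (c = (-2 - 2*(-4))/9 = (-2 + 8)/9 = (⅑)*6 = ⅔ ≈ 0.66667)
G(k, T) = (61 + k)*(T + √(⅔ + T)) (G(k, T) = (k + 61)*(T + √(T + ⅔)) = (61 + k)*(T + √(⅔ + T)))
(2417 + G(-3, 46))*(-3816 - 2688) = (2417 + (61*46 + 61*√(6 + 9*46)/3 + 46*(-3) + (⅓)*(-3)*√(6 + 9*46)))*(-3816 - 2688) = (2417 + (2806 + 61*√(6 + 414)/3 - 138 + (⅓)*(-3)*√(6 + 414)))*(-6504) = (2417 + (2806 + 61*√420/3 - 138 + (⅓)*(-3)*√420))*(-6504) = (2417 + (2806 + 61*(2*√105)/3 - 138 + (⅓)*(-3)*(2*√105)))*(-6504) = (2417 + (2806 + 122*√105/3 - 138 - 2*√105))*(-6504) = (2417 + (2668 + 116*√105/3))*(-6504) = (5085 + 116*√105/3)*(-6504) = -33072840 - 251488*√105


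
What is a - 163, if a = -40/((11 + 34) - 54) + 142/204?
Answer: -48305/306 ≈ -157.86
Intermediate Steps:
a = 1573/306 (a = -40/(45 - 54) + 142*(1/204) = -40/(-9) + 71/102 = -40*(-⅑) + 71/102 = 40/9 + 71/102 = 1573/306 ≈ 5.1405)
a - 163 = 1573/306 - 163 = -48305/306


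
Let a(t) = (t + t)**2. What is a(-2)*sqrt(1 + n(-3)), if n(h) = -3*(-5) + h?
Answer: 16*sqrt(13) ≈ 57.689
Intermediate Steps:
a(t) = 4*t**2 (a(t) = (2*t)**2 = 4*t**2)
n(h) = 15 + h
a(-2)*sqrt(1 + n(-3)) = (4*(-2)**2)*sqrt(1 + (15 - 3)) = (4*4)*sqrt(1 + 12) = 16*sqrt(13)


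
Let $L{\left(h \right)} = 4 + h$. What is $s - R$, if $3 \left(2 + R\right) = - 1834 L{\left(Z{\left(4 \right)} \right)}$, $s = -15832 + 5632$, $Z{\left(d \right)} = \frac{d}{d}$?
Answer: $- \frac{21424}{3} \approx -7141.3$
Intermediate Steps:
$Z{\left(d \right)} = 1$
$s = -10200$
$R = - \frac{9176}{3}$ ($R = -2 + \frac{\left(-1834\right) \left(4 + 1\right)}{3} = -2 + \frac{\left(-1834\right) 5}{3} = -2 + \frac{1}{3} \left(-9170\right) = -2 - \frac{9170}{3} = - \frac{9176}{3} \approx -3058.7$)
$s - R = -10200 - - \frac{9176}{3} = -10200 + \frac{9176}{3} = - \frac{21424}{3}$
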